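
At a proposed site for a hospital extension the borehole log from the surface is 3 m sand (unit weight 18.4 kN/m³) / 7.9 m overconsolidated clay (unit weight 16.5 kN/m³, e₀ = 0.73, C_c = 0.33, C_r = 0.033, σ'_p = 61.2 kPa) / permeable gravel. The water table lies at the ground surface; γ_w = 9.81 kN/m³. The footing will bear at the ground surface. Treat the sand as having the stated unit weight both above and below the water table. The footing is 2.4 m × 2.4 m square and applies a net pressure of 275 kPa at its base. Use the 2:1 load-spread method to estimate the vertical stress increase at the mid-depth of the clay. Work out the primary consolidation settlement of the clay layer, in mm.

Mid-depth of clay below the ground surface: z = 3 + 7.9/2 = 6.95 m.
Total vertical stress at mid-clay: σ_v = 18.4×3 + 16.5×3.95 = 120.38 kPa.
Pore pressure: u = 9.81×(6.95 − 0) = 68.18 kPa.
Initial effective stress: σ'_0 = σ_v − u = 120.38 − 68.18 = 52.2 kPa.
Stress increase at mid-clay by the 2:1 spreading method:
Δσ = qBL/((B+z)(L+z)) = 275×2.4×2.4/((2.4+6.95)(2.4+6.95)) = 18.119 kPa
Final effective stress: σ'_f = 52.2 + 18.119 = 70.319 kPa.
σ'_f = 70.319 > σ'_p = 61.2 kPa, so the stress path crosses the preconsolidation pressure — recompression up to σ'_p, then virgin compression beyond:
S_c = H/(1+e₀)·[C_r·log₁₀(σ'_p/σ'_0) + C_c·log₁₀(σ'_f/σ'_p)]
    = 7.9/1.73 × [0.033×log₁₀(61.2/52.2) + 0.33×log₁₀(70.319/61.2)]
    = 4.5665 × [0.0022797 + 0.019906] = 0.1013 m

S_c ≈ 101 mm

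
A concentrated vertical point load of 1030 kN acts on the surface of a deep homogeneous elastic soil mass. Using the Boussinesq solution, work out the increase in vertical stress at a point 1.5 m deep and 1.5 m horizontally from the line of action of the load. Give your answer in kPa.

Δσ_z ≈ 38.6 kPa

Boussinesq vertical stress below a point load on an elastic half-space:
Δσ_z = 3P/(2πz²) · [1 + (r/z)²]^(−5/2)
r/z = 1.5/1.5 = 1; [1+(r/z)²]^(−5/2) = 0.17678.
Δσ_z = 3×1030/(2π×1.5²) × 0.17678 = 218.57 × 0.17678 = 38.64 kPa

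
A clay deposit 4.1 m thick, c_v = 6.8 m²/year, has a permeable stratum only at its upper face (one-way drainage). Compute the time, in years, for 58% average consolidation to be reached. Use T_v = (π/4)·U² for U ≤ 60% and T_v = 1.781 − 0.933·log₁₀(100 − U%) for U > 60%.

Drainage path length: H_d = H = 4.1 m (single drainage).
U ≤ 60%: T_v = (π/4)·U² = (π/4)×0.58² = 0.26421.
t = T_v·H_d²/c_v = 0.26421×4.1²/6.8 = 0.6531 years.

t ≈ 0.653 years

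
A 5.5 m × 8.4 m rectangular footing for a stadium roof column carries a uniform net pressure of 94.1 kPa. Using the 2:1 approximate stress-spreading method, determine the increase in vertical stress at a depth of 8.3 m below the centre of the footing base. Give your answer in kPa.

Δσ_z ≈ 18.9 kPa

By the 2:1 method the load spreads at 1 horizontal : 2 vertical, so at depth z the loaded area has grown by z in each plan dimension:
Δσ = qBL/((B+z)(L+z)) = 94.1×5.5×8.4/((5.5+8.3)(8.4+8.3)) = 18.864 kPa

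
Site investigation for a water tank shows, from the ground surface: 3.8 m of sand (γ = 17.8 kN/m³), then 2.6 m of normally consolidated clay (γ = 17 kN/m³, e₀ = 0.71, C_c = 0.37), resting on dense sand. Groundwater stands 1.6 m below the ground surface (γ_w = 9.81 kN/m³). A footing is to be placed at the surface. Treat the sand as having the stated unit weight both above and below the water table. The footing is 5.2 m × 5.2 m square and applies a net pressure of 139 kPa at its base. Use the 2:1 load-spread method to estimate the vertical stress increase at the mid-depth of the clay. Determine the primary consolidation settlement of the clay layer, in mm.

S_c ≈ 121 mm

Mid-depth of clay below the ground surface: z = 3.8 + 2.6/2 = 5.1 m.
Total vertical stress at mid-clay: σ_v = 17.8×3.8 + 17×1.3 = 89.74 kPa.
Pore pressure: u = 9.81×(5.1 − 1.6) = 34.335 kPa.
Initial effective stress: σ'_0 = σ_v − u = 89.74 − 34.335 = 55.405 kPa.
Stress increase at mid-clay by the 2:1 spreading method:
Δσ = qBL/((B+z)(L+z)) = 139×5.2×5.2/((5.2+5.1)(5.2+5.1)) = 35.428 kPa
Final effective stress: σ'_f = σ'_0 + Δσ = 55.405 + 35.428 = 90.833 kPa.
Normally consolidated clay, so the full stress increment lies on the virgin compression line:
S_c = C_c·H/(1+e₀)·log₁₀(σ'_f/σ'_0) = 0.37×2.6/(1+0.71)×log₁₀(90.833/55.405)
    = 0.56257 × 0.21469 = 0.1208 m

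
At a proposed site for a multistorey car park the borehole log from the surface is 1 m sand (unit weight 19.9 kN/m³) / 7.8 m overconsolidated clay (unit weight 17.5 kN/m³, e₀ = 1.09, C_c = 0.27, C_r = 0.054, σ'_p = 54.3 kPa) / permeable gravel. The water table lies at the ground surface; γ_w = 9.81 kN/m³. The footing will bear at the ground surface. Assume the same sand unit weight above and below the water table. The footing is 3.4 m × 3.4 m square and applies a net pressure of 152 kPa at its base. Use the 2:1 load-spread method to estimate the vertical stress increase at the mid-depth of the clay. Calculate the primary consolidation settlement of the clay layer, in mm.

S_c ≈ 109 mm

Mid-depth of clay below the ground surface: z = 1 + 7.8/2 = 4.9 m.
Total vertical stress at mid-clay: σ_v = 19.9×1 + 17.5×3.9 = 88.15 kPa.
Pore pressure: u = 9.81×(4.9 − 0) = 48.069 kPa.
Initial effective stress: σ'_0 = σ_v − u = 88.15 − 48.069 = 40.081 kPa.
Stress increase at mid-clay by the 2:1 spreading method:
Δσ = qBL/((B+z)(L+z)) = 152×3.4×3.4/((3.4+4.9)(3.4+4.9)) = 25.506 kPa
Final effective stress: σ'_f = 40.081 + 25.506 = 65.587 kPa.
σ'_f = 65.587 > σ'_p = 54.3 kPa, so the stress path crosses the preconsolidation pressure — recompression up to σ'_p, then virgin compression beyond:
S_c = H/(1+e₀)·[C_r·log₁₀(σ'_p/σ'_0) + C_c·log₁₀(σ'_f/σ'_p)]
    = 7.8/2.09 × [0.054×log₁₀(54.3/40.081) + 0.27×log₁₀(65.587/54.3)]
    = 3.7321 × [0.0071205 + 0.022145] = 0.1092 m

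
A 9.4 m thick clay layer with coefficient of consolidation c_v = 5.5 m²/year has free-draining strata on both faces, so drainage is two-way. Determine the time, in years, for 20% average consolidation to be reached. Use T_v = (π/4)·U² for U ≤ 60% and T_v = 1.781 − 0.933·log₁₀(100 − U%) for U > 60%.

t ≈ 0.126 years

Drainage path length: H_d = H/2 = 4.7 m (double drainage).
U ≤ 60%: T_v = (π/4)·U² = (π/4)×0.2² = 0.031416.
t = T_v·H_d²/c_v = 0.031416×4.7²/5.5 = 0.1262 years.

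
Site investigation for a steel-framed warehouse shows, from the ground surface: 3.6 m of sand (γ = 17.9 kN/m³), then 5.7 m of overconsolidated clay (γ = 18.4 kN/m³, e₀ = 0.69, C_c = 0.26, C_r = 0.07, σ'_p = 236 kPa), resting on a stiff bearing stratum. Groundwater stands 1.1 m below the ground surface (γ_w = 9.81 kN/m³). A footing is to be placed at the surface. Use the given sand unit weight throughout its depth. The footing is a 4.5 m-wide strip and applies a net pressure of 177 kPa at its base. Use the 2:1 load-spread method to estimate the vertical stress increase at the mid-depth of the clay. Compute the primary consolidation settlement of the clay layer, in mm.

Mid-depth of clay below the ground surface: z = 3.6 + 5.7/2 = 6.45 m.
Total vertical stress at mid-clay: σ_v = 17.9×3.6 + 18.4×2.85 = 116.88 kPa.
Pore pressure: u = 9.81×(6.45 − 1.1) = 52.483 kPa.
Initial effective stress: σ'_0 = σ_v − u = 116.88 − 52.483 = 64.397 kPa.
Stress increase at mid-clay by the 2:1 spreading method:
Δσ = qB/(B+z) = 177×4.5/(4.5+6.45) = 72.74 kPa
Final effective stress: σ'_f = 64.397 + 72.74 = 137.14 kPa.
σ'_f = 137.14 ≤ σ'_p = 236 kPa, so the clay remains overconsolidated and only the recompression index applies:
S_c = C_r·H/(1+e₀)·log₁₀(σ'_f/σ'_0) = 0.07×5.7/1.69×log₁₀(137.14/64.397)
    = 0.2361 × 0.3283 = 0.07751 m

S_c ≈ 77.5 mm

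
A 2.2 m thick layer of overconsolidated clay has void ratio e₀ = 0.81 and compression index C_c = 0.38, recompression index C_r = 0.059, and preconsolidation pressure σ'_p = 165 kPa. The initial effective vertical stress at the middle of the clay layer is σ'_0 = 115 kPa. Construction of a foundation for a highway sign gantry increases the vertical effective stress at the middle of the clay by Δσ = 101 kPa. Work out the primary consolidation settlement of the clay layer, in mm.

Final effective stress: σ'_f = 115 + 101 = 216 kPa.
σ'_f = 216 > σ'_p = 165 kPa, so the stress path crosses the preconsolidation pressure — recompression up to σ'_p, then virgin compression beyond:
S_c = H/(1+e₀)·[C_r·log₁₀(σ'_p/σ'_0) + C_c·log₁₀(σ'_f/σ'_p)]
    = 2.2/1.81 × [0.059×log₁₀(165/115) + 0.38×log₁₀(216/165)]
    = 1.2155 × [0.0092504 + 0.044449] = 0.06527 m

S_c ≈ 65.3 mm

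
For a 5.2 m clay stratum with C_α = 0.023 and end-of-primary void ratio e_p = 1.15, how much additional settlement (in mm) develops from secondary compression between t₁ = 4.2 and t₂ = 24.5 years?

Secondary compression: S_s = C_α·H/(1+e_p)·log₁₀(t₂/t₁)
S_s = 0.023×5.2/(1+1.15)×log₁₀(24.5/4.2)
    = 0.05563 × 0.7659 = 0.04261 m

S_s ≈ 42.6 mm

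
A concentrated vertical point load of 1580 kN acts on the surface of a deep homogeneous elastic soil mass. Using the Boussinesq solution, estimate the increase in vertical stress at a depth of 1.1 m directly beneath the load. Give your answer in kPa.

Δσ_z ≈ 623 kPa

Boussinesq vertical stress below a point load on an elastic half-space:
Δσ_z = 3P/(2πz²) · [1 + (r/z)²]^(−5/2)
r/z = 0/1.1 = 0; [1+(r/z)²]^(−5/2) = 1.
Δσ_z = 3×1580/(2π×1.1²) × 1 = 623.47 × 1 = 623.5 kPa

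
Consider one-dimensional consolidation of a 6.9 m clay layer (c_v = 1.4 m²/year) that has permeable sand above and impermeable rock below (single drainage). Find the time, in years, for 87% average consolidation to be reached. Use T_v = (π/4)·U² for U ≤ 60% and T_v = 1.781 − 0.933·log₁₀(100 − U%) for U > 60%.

t ≈ 25.2 years

Drainage path length: H_d = H = 6.9 m (single drainage).
U > 60%: T_v = 1.781 − 0.933·log₁₀(100 − 87) = 0.74169.
t = T_v·H_d²/c_v = 0.74169×6.9²/1.4 = 25.22 years.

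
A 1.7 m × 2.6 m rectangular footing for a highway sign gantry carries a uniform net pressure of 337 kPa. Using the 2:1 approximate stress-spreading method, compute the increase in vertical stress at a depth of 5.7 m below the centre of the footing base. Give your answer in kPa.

Δσ_z ≈ 24.3 kPa

By the 2:1 method the load spreads at 1 horizontal : 2 vertical, so at depth z the loaded area has grown by z in each plan dimension:
Δσ = qBL/((B+z)(L+z)) = 337×1.7×2.6/((1.7+5.7)(2.6+5.7)) = 24.252 kPa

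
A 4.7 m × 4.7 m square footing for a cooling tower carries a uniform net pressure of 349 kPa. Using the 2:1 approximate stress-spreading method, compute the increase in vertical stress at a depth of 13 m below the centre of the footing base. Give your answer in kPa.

Δσ_z ≈ 24.6 kPa

By the 2:1 method the load spreads at 1 horizontal : 2 vertical, so at depth z the loaded area has grown by z in each plan dimension:
Δσ = qBL/((B+z)(L+z)) = 349×4.7×4.7/((4.7+13)(4.7+13)) = 24.608 kPa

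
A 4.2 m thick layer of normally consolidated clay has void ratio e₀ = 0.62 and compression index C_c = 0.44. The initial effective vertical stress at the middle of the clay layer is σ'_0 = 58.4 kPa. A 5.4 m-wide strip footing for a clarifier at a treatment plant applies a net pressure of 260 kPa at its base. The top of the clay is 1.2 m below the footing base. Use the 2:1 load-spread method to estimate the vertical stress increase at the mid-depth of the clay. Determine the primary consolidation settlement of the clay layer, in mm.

S_c ≈ 657 mm

Mid-depth of clay below the footing base: z = 1.2 + 4.2/2 = 3.3 m.
Stress increase at mid-clay by the 2:1 spreading method:
Δσ = qB/(B+z) = 260×5.4/(5.4+3.3) = 161.38 kPa
Final effective stress: σ'_f = σ'_0 + Δσ = 58.4 + 161.38 = 219.78 kPa.
Normally consolidated clay, so the full stress increment lies on the virgin compression line:
S_c = C_c·H/(1+e₀)·log₁₀(σ'_f/σ'_0) = 0.44×4.2/(1+0.62)×log₁₀(219.78/58.4)
    = 1.1407 × 0.57558 = 0.6566 m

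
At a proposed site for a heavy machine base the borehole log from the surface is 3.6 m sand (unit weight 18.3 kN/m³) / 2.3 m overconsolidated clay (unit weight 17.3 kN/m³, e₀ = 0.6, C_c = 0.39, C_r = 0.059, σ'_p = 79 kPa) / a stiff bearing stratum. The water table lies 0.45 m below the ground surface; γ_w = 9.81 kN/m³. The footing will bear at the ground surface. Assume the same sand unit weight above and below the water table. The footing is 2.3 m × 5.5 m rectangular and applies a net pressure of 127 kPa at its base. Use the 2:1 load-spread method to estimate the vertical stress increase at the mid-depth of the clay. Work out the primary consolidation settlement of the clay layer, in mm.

S_c ≈ 15.2 mm

Mid-depth of clay below the ground surface: z = 3.6 + 2.3/2 = 4.75 m.
Total vertical stress at mid-clay: σ_v = 18.3×3.6 + 17.3×1.15 = 85.775 kPa.
Pore pressure: u = 9.81×(4.75 − 0.45) = 42.183 kPa.
Initial effective stress: σ'_0 = σ_v − u = 85.775 − 42.183 = 43.592 kPa.
Stress increase at mid-clay by the 2:1 spreading method:
Δσ = qBL/((B+z)(L+z)) = 127×2.3×5.5/((2.3+4.75)(5.5+4.75)) = 22.232 kPa
Final effective stress: σ'_f = 43.592 + 22.232 = 65.824 kPa.
σ'_f = 65.824 ≤ σ'_p = 79 kPa, so the clay remains overconsolidated and only the recompression index applies:
S_c = C_r·H/(1+e₀)·log₁₀(σ'_f/σ'_0) = 0.059×2.3/1.6×log₁₀(65.824/43.592)
    = 0.084812 × 0.17898 = 0.01518 m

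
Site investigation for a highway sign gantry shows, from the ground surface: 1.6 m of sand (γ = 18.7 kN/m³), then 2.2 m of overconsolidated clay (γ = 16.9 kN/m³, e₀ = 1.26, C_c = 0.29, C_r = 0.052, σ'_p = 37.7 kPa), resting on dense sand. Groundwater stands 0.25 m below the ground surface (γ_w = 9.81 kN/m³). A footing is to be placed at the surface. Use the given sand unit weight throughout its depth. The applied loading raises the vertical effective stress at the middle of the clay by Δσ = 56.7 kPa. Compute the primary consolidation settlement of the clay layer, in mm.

Mid-depth of clay below the ground surface: z = 1.6 + 2.2/2 = 2.7 m.
Total vertical stress at mid-clay: σ_v = 18.7×1.6 + 16.9×1.1 = 48.51 kPa.
Pore pressure: u = 9.81×(2.7 − 0.25) = 24.035 kPa.
Initial effective stress: σ'_0 = σ_v − u = 48.51 − 24.035 = 24.475 kPa.
Final effective stress: σ'_f = 24.475 + 56.7 = 81.175 kPa.
σ'_f = 81.175 > σ'_p = 37.7 kPa, so the stress path crosses the preconsolidation pressure — recompression up to σ'_p, then virgin compression beyond:
S_c = H/(1+e₀)·[C_r·log₁₀(σ'_p/σ'_0) + C_c·log₁₀(σ'_f/σ'_p)]
    = 2.2/2.26 × [0.052×log₁₀(37.7/24.475) + 0.29×log₁₀(81.175/37.7)]
    = 0.97345 × [0.0097562 + 0.096593] = 0.1035 m

S_c ≈ 104 mm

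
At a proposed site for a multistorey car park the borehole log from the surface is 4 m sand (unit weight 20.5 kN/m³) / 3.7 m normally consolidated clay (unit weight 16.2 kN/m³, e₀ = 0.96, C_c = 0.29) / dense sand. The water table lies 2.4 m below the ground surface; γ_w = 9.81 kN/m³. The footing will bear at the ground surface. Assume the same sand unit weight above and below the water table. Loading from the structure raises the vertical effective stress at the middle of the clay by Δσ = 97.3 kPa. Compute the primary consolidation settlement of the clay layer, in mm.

S_c ≈ 192 mm

Mid-depth of clay below the ground surface: z = 4 + 3.7/2 = 5.85 m.
Total vertical stress at mid-clay: σ_v = 20.5×4 + 16.2×1.85 = 111.97 kPa.
Pore pressure: u = 9.81×(5.85 − 2.4) = 33.845 kPa.
Initial effective stress: σ'_0 = σ_v − u = 111.97 − 33.845 = 78.125 kPa.
Final effective stress: σ'_f = σ'_0 + Δσ = 78.125 + 97.3 = 175.43 kPa.
Normally consolidated clay, so the full stress increment lies on the virgin compression line:
S_c = C_c·H/(1+e₀)·log₁₀(σ'_f/σ'_0) = 0.29×3.7/(1+0.96)×log₁₀(175.43/78.125)
    = 0.54745 × 0.35131 = 0.1923 m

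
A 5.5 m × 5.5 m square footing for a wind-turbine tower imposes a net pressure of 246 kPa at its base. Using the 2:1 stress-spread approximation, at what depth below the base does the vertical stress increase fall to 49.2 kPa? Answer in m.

2:1 spreading — at depth z the loaded area has grown by z in each plan dimension:
qB²/(B+z)² = Δσ_z ⇒ z = B(√(q/Δσ_z) − 1) = 5.5×(√(246/49.2) − 1) = 6.798 m

z ≈ 6.8 m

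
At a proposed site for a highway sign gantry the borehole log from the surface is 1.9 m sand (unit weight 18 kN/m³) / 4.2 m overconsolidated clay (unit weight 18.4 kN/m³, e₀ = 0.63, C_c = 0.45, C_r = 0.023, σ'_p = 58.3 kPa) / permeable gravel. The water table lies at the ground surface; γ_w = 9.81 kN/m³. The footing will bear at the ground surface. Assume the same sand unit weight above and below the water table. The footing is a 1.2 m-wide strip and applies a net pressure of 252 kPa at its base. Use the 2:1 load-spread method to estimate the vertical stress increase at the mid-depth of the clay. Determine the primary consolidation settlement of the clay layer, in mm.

S_c ≈ 243 mm

Mid-depth of clay below the ground surface: z = 1.9 + 4.2/2 = 4 m.
Total vertical stress at mid-clay: σ_v = 18×1.9 + 18.4×2.1 = 72.84 kPa.
Pore pressure: u = 9.81×(4 − 0) = 39.24 kPa.
Initial effective stress: σ'_0 = σ_v − u = 72.84 − 39.24 = 33.6 kPa.
Stress increase at mid-clay by the 2:1 spreading method:
Δσ = qB/(B+z) = 252×1.2/(1.2+4) = 58.154 kPa
Final effective stress: σ'_f = 33.6 + 58.154 = 91.754 kPa.
σ'_f = 91.754 > σ'_p = 58.3 kPa, so the stress path crosses the preconsolidation pressure — recompression up to σ'_p, then virgin compression beyond:
S_c = H/(1+e₀)·[C_r·log₁₀(σ'_p/σ'_0) + C_c·log₁₀(σ'_f/σ'_p)]
    = 4.2/1.63 × [0.023×log₁₀(58.3/33.6) + 0.45×log₁₀(91.754/58.3)]
    = 2.5767 × [0.0055046 + 0.08863] = 0.2426 m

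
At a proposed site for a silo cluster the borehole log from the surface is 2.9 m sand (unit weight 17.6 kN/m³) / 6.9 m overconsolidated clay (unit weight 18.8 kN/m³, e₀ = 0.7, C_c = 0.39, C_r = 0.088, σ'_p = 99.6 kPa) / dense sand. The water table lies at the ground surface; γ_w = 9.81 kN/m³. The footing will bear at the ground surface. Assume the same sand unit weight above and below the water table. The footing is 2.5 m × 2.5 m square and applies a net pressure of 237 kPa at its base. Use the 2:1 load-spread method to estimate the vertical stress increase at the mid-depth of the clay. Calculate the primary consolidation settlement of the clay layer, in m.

S_c ≈ 0.0469 m

Mid-depth of clay below the ground surface: z = 2.9 + 6.9/2 = 6.35 m.
Total vertical stress at mid-clay: σ_v = 17.6×2.9 + 18.8×3.45 = 115.9 kPa.
Pore pressure: u = 9.81×(6.35 − 0) = 62.294 kPa.
Initial effective stress: σ'_0 = σ_v − u = 115.9 − 62.294 = 53.606 kPa.
Stress increase at mid-clay by the 2:1 spreading method:
Δσ = qBL/((B+z)(L+z)) = 237×2.5×2.5/((2.5+6.35)(2.5+6.35)) = 18.912 kPa
Final effective stress: σ'_f = 53.606 + 18.912 = 72.518 kPa.
σ'_f = 72.518 ≤ σ'_p = 99.6 kPa, so the clay remains overconsolidated and only the recompression index applies:
S_c = C_r·H/(1+e₀)·log₁₀(σ'_f/σ'_0) = 0.088×6.9/1.7×log₁₀(72.518/53.606)
    = 0.35717 × 0.13123 = 0.04687 m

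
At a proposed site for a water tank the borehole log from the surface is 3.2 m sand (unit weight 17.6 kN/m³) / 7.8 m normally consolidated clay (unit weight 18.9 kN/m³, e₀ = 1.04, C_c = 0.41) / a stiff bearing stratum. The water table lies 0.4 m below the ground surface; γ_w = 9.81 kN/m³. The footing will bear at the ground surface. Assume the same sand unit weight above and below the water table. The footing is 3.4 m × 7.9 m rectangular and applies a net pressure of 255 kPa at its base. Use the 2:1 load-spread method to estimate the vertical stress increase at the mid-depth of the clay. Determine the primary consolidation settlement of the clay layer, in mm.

S_c ≈ 352 mm

Mid-depth of clay below the ground surface: z = 3.2 + 7.8/2 = 7.1 m.
Total vertical stress at mid-clay: σ_v = 17.6×3.2 + 18.9×3.9 = 130.03 kPa.
Pore pressure: u = 9.81×(7.1 − 0.4) = 65.727 kPa.
Initial effective stress: σ'_0 = σ_v − u = 130.03 − 65.727 = 64.303 kPa.
Stress increase at mid-clay by the 2:1 spreading method:
Δσ = qBL/((B+z)(L+z)) = 255×3.4×7.9/((3.4+7.1)(7.9+7.1)) = 43.488 kPa
Final effective stress: σ'_f = σ'_0 + Δσ = 64.303 + 43.488 = 107.79 kPa.
Normally consolidated clay, so the full stress increment lies on the virgin compression line:
S_c = C_c·H/(1+e₀)·log₁₀(σ'_f/σ'_0) = 0.41×7.8/(1+1.04)×log₁₀(107.79/64.303)
    = 1.5676 × 0.22435 = 0.3517 m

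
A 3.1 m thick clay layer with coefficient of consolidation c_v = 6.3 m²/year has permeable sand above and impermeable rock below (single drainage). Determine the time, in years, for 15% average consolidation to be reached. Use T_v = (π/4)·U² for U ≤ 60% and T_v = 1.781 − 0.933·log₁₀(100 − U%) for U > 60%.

t ≈ 0.027 years

Drainage path length: H_d = H = 3.1 m (single drainage).
U ≤ 60%: T_v = (π/4)·U² = (π/4)×0.15² = 0.017671.
t = T_v·H_d²/c_v = 0.017671×3.1²/6.3 = 0.02696 years.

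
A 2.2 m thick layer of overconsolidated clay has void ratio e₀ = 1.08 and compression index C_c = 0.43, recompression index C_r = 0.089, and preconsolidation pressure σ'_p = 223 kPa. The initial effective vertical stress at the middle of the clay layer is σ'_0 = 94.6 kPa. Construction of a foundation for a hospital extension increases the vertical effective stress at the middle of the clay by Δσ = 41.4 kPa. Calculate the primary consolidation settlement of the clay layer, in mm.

Final effective stress: σ'_f = 94.6 + 41.4 = 136 kPa.
σ'_f = 136 ≤ σ'_p = 223 kPa, so the clay remains overconsolidated and only the recompression index applies:
S_c = C_r·H/(1+e₀)·log₁₀(σ'_f/σ'_0) = 0.089×2.2/2.08×log₁₀(136/94.6)
    = 0.094135 × 0.15765 = 0.01484 m

S_c ≈ 14.8 mm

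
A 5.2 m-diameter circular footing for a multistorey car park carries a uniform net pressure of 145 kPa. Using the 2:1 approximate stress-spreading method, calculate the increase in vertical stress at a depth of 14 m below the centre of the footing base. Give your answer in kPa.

Δσ_z ≈ 10.6 kPa

By the 2:1 method the load spreads at 1 horizontal : 2 vertical, so at depth z the loaded area has grown by z in each plan dimension:
Δσ ≈ qD²/(D+z)² = 145×5.2²/(5.2+14)² = 10.636 kPa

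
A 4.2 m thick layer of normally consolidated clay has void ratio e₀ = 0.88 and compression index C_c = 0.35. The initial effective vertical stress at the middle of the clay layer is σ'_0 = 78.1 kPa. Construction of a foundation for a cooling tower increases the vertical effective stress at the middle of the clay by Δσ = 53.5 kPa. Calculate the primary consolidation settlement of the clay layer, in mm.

S_c ≈ 177 mm

Final effective stress: σ'_f = σ'_0 + Δσ = 78.1 + 53.5 = 131.6 kPa.
Normally consolidated clay, so the full stress increment lies on the virgin compression line:
S_c = C_c·H/(1+e₀)·log₁₀(σ'_f/σ'_0) = 0.35×4.2/(1+0.88)×log₁₀(131.6/78.1)
    = 0.78191 × 0.2266 = 0.1772 m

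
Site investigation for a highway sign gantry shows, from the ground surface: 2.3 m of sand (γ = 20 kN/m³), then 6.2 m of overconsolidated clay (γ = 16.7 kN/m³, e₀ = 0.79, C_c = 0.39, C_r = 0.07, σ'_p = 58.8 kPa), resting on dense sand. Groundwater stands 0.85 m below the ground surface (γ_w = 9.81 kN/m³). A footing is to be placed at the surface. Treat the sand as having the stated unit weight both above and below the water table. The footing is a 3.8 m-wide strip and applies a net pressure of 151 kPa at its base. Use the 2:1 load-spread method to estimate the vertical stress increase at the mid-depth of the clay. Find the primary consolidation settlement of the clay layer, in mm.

Mid-depth of clay below the ground surface: z = 2.3 + 6.2/2 = 5.4 m.
Total vertical stress at mid-clay: σ_v = 20×2.3 + 16.7×3.1 = 97.77 kPa.
Pore pressure: u = 9.81×(5.4 − 0.85) = 44.636 kPa.
Initial effective stress: σ'_0 = σ_v − u = 97.77 − 44.636 = 53.134 kPa.
Stress increase at mid-clay by the 2:1 spreading method:
Δσ = qB/(B+z) = 151×3.8/(3.8+5.4) = 62.37 kPa
Final effective stress: σ'_f = 53.134 + 62.37 = 115.5 kPa.
σ'_f = 115.5 > σ'_p = 58.8 kPa, so the stress path crosses the preconsolidation pressure — recompression up to σ'_p, then virgin compression beyond:
S_c = H/(1+e₀)·[C_r·log₁₀(σ'_p/σ'_0) + C_c·log₁₀(σ'_f/σ'_p)]
    = 6.2/1.79 × [0.07×log₁₀(58.8/53.134) + 0.39×log₁₀(115.5/58.8)]
    = 3.4637 × [0.0030803 + 0.11435] = 0.4067 m

S_c ≈ 407 mm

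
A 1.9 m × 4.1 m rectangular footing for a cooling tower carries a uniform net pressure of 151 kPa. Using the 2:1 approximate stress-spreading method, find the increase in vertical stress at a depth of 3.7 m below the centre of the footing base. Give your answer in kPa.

Δσ_z ≈ 26.9 kPa

By the 2:1 method the load spreads at 1 horizontal : 2 vertical, so at depth z the loaded area has grown by z in each plan dimension:
Δσ = qBL/((B+z)(L+z)) = 151×1.9×4.1/((1.9+3.7)(4.1+3.7)) = 26.93 kPa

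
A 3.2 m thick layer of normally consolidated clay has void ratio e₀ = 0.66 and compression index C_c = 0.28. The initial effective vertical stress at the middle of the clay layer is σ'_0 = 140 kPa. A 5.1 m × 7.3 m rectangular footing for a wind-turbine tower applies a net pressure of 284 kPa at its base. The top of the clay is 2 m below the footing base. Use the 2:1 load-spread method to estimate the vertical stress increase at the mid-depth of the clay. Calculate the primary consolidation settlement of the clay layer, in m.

S_c ≈ 0.137 m

Mid-depth of clay below the footing base: z = 2 + 3.2/2 = 3.6 m.
Stress increase at mid-clay by the 2:1 spreading method:
Δσ = qBL/((B+z)(L+z)) = 284×5.1×7.3/((5.1+3.6)(7.3+3.6)) = 111.5 kPa
Final effective stress: σ'_f = σ'_0 + Δσ = 140 + 111.5 = 251.5 kPa.
Normally consolidated clay, so the full stress increment lies on the virgin compression line:
S_c = C_c·H/(1+e₀)·log₁₀(σ'_f/σ'_0) = 0.28×3.2/(1+0.66)×log₁₀(251.5/140)
    = 0.53976 × 0.25441 = 0.1373 m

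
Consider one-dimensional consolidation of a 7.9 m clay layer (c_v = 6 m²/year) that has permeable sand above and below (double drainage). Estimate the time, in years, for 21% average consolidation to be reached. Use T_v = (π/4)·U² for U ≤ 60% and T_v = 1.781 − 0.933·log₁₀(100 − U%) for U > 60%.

Drainage path length: H_d = H/2 = 3.95 m (double drainage).
U ≤ 60%: T_v = (π/4)·U² = (π/4)×0.21² = 0.034636.
t = T_v·H_d²/c_v = 0.034636×3.95²/6 = 0.09007 years.

t ≈ 0.0901 years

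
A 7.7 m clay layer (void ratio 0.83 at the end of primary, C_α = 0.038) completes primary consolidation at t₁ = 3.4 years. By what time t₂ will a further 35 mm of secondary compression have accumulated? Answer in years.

t₂ ≈ 5.63 years

S_s = C_α·H/(1+e_p)·log₁₀(t₂/t₁) ⇒ log₁₀(t₂/t₁) = S_s·(1+e_p)/(C_α·H).
log₁₀(t₂/t₁) = 0.035 × (1+0.83) / (0.038×7.7) = 0.2189
t₂ = t₁ × 10^0.2189 = 3.4 × 1.655 = 5.628 years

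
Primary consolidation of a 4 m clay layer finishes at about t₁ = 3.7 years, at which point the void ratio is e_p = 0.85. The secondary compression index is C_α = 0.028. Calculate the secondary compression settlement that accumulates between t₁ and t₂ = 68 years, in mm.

Secondary compression: S_s = C_α·H/(1+e_p)·log₁₀(t₂/t₁)
S_s = 0.028×4/(1+0.85)×log₁₀(68/3.7)
    = 0.06054 × 1.264 = 0.07654 m

S_s ≈ 76.5 mm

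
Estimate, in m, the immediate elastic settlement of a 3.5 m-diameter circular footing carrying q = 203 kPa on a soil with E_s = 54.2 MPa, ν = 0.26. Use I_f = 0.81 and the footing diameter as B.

S_e ≈ 0.0099 m

Immediate (elastic) settlement: S_e = q·B·(1−ν²)/E_s · I_f.
E_s = 54.2 MPa = 54200 kPa.
S_e = 203 × 3.5 × (1 − 0.26²) / 54200 × 0.81
    = 203 × 3.5 × 0.9324 / 54200 × 0.81
    = 0.0099 m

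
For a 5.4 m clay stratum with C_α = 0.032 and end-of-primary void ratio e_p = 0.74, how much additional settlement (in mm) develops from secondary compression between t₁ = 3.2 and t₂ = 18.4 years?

Secondary compression: S_s = C_α·H/(1+e_p)·log₁₀(t₂/t₁)
S_s = 0.032×5.4/(1+0.74)×log₁₀(18.4/3.2)
    = 0.09931 × 0.7597 = 0.07544 m

S_s ≈ 75.4 mm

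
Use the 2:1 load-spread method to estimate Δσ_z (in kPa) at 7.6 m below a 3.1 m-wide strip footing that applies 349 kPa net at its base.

By the 2:1 method the load spreads at 1 horizontal : 2 vertical, so at depth z the loaded area has grown by z in each plan dimension:
Δσ = qB/(B+z) = 349×3.1/(3.1+7.6) = 101.11 kPa

Δσ_z ≈ 101 kPa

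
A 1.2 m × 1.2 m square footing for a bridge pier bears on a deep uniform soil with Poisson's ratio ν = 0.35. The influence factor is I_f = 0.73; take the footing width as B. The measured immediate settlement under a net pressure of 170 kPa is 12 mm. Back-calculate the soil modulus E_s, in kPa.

S_e = q·B·(1−ν²)/E_s · I_f  ⇒  E_s = q·B·(1−ν²)·I_f / S_e.
E_s = 170 × 1.2 × 0.8775 × 0.73 / 0.012 = 10890 kPa

E_s ≈ 10900 kPa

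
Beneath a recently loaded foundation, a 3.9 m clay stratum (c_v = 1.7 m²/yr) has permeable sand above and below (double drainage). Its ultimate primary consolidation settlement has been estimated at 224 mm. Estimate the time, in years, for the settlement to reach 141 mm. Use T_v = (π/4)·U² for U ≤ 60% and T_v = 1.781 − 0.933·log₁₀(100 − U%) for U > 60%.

t ≈ 0.71 years

Drainage path length: H_d = H/2 = 1.95 m (double drainage).
U = S(t)/S_ult = 141/224 = 0.6295.
U > 60%: T_v = 1.781 − 0.933·log₁₀(100 − 62.946) = 0.31728.
t = T_v·H_d²/c_v = 0.31728×1.95²/1.7 = 0.7097 years.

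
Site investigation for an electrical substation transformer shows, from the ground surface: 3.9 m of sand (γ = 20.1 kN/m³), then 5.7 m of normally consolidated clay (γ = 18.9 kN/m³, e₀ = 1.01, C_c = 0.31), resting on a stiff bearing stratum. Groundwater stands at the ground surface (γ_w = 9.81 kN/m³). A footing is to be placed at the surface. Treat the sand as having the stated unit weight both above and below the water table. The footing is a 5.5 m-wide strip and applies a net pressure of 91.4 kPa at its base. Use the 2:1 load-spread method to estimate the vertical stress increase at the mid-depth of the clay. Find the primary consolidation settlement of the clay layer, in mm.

Mid-depth of clay below the ground surface: z = 3.9 + 5.7/2 = 6.75 m.
Total vertical stress at mid-clay: σ_v = 20.1×3.9 + 18.9×2.85 = 132.25 kPa.
Pore pressure: u = 9.81×(6.75 − 0) = 66.218 kPa.
Initial effective stress: σ'_0 = σ_v − u = 132.25 − 66.218 = 66.032 kPa.
Stress increase at mid-clay by the 2:1 spreading method:
Δσ = qB/(B+z) = 91.4×5.5/(5.5+6.75) = 41.037 kPa
Final effective stress: σ'_f = σ'_0 + Δσ = 66.032 + 41.037 = 107.07 kPa.
Normally consolidated clay, so the full stress increment lies on the virgin compression line:
S_c = C_c·H/(1+e₀)·log₁₀(σ'_f/σ'_0) = 0.31×5.7/(1+1.01)×log₁₀(107.07/66.032)
    = 0.8791 × 0.20991 = 0.1845 m

S_c ≈ 185 mm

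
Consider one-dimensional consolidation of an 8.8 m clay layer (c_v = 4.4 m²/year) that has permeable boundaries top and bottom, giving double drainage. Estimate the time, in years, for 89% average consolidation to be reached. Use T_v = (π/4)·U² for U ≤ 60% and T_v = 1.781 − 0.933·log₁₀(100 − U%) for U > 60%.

Drainage path length: H_d = H/2 = 4.4 m (double drainage).
U > 60%: T_v = 1.781 − 0.933·log₁₀(100 − 89) = 0.80938.
t = T_v·H_d²/c_v = 0.80938×4.4²/4.4 = 3.561 years.

t ≈ 3.56 years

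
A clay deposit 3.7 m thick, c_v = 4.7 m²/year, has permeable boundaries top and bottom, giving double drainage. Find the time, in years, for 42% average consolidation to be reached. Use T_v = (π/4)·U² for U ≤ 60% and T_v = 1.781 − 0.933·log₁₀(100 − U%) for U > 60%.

t ≈ 0.101 years

Drainage path length: H_d = H/2 = 1.85 m (double drainage).
U ≤ 60%: T_v = (π/4)·U² = (π/4)×0.42² = 0.13854.
t = T_v·H_d²/c_v = 0.13854×1.85²/4.7 = 0.1009 years.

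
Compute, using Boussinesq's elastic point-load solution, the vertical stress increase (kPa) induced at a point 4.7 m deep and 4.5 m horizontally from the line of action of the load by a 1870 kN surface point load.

Boussinesq vertical stress below a point load on an elastic half-space:
Δσ_z = 3P/(2πz²) · [1 + (r/z)²]^(−5/2)
r/z = 4.5/4.7 = 0.95745; [1+(r/z)²]^(−5/2) = 0.19661.
Δσ_z = 3×1870/(2π×4.7²) × 0.19661 = 40.419 × 0.19661 = 7.947 kPa

Δσ_z ≈ 7.95 kPa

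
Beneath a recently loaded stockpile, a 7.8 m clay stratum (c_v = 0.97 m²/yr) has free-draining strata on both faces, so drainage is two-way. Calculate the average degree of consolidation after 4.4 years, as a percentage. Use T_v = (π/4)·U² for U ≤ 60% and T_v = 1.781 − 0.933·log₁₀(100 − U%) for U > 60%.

Drainage path length: H_d = H/2 = 3.9 m (double drainage).
T_v = c_v·t/H_d² = 0.97×4.4/3.9² = 0.2806.
T_v = 0.2806 corresponds to the U ≤ 60% branch:
U = √(4T_v/π) = 0.5977

U ≈ 59.8 %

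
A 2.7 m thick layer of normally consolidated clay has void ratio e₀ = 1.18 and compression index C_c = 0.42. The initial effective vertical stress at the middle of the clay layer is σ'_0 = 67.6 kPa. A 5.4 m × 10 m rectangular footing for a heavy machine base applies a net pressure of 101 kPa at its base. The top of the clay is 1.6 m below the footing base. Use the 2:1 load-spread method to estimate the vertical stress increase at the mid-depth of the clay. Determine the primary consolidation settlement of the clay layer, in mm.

Mid-depth of clay below the footing base: z = 1.6 + 2.7/2 = 2.95 m.
Stress increase at mid-clay by the 2:1 spreading method:
Δσ = qBL/((B+z)(L+z)) = 101×5.4×10/((5.4+2.95)(10+2.95)) = 50.438 kPa
Final effective stress: σ'_f = σ'_0 + Δσ = 67.6 + 50.438 = 118.04 kPa.
Normally consolidated clay, so the full stress increment lies on the virgin compression line:
S_c = C_c·H/(1+e₀)·log₁₀(σ'_f/σ'_0) = 0.42×2.7/(1+1.18)×log₁₀(118.04/67.6)
    = 0.52018 × 0.24208 = 0.1259 m

S_c ≈ 126 mm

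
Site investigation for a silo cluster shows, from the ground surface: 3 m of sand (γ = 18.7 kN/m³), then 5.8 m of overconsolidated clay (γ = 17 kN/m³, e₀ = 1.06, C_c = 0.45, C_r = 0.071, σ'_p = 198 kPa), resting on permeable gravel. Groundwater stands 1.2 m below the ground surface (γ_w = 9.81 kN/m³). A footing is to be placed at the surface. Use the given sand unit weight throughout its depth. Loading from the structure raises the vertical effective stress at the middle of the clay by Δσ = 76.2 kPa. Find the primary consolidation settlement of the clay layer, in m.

S_c ≈ 0.0717 m

Mid-depth of clay below the ground surface: z = 3 + 5.8/2 = 5.9 m.
Total vertical stress at mid-clay: σ_v = 18.7×3 + 17×2.9 = 105.4 kPa.
Pore pressure: u = 9.81×(5.9 − 1.2) = 46.107 kPa.
Initial effective stress: σ'_0 = σ_v − u = 105.4 − 46.107 = 59.293 kPa.
Final effective stress: σ'_f = 59.293 + 76.2 = 135.49 kPa.
σ'_f = 135.49 ≤ σ'_p = 198 kPa, so the clay remains overconsolidated and only the recompression index applies:
S_c = C_r·H/(1+e₀)·log₁₀(σ'_f/σ'_0) = 0.071×5.8/2.06×log₁₀(135.49/59.293)
    = 0.1999 × 0.3589 = 0.07174 m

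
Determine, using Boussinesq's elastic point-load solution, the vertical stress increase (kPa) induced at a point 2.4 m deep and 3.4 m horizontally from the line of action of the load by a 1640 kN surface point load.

Boussinesq vertical stress below a point load on an elastic half-space:
Δσ_z = 3P/(2πz²) · [1 + (r/z)²]^(−5/2)
r/z = 3.4/2.4 = 1.4167; [1+(r/z)²]^(−5/2) = 0.06378.
Δσ_z = 3×1640/(2π×2.4²) × 0.06378 = 135.94 × 0.06378 = 8.67 kPa

Δσ_z ≈ 8.67 kPa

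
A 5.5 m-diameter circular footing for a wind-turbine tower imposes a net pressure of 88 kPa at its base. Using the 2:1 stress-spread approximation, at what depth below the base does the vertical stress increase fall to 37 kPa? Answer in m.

2:1 spreading — at depth z the loaded area has grown by z in each plan dimension:
qD²/(D+z)² = Δσ_z ⇒ z = D(√(q/Δσ_z) − 1) = 5.5×(√(88/37) − 1) = 2.982 m

z ≈ 2.98 m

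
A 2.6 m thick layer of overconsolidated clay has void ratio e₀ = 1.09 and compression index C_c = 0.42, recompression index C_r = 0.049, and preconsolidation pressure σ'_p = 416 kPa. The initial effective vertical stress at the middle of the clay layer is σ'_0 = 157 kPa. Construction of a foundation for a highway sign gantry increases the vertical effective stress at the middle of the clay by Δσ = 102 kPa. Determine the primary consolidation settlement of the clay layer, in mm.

S_c ≈ 13.3 mm

Final effective stress: σ'_f = 157 + 102 = 259 kPa.
σ'_f = 259 ≤ σ'_p = 416 kPa, so the clay remains overconsolidated and only the recompression index applies:
S_c = C_r·H/(1+e₀)·log₁₀(σ'_f/σ'_0) = 0.049×2.6/2.09×log₁₀(259/157)
    = 0.060956 × 0.2174 = 0.01325 m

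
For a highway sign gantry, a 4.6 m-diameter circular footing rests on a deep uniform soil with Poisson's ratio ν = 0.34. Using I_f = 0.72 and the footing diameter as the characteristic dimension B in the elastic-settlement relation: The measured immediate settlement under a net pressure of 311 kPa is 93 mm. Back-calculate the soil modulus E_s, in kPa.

S_e = q·B·(1−ν²)/E_s · I_f  ⇒  E_s = q·B·(1−ν²)·I_f / S_e.
E_s = 311 × 4.6 × 0.8844 × 0.72 / 0.093 = 9795 kPa

E_s ≈ 9800 kPa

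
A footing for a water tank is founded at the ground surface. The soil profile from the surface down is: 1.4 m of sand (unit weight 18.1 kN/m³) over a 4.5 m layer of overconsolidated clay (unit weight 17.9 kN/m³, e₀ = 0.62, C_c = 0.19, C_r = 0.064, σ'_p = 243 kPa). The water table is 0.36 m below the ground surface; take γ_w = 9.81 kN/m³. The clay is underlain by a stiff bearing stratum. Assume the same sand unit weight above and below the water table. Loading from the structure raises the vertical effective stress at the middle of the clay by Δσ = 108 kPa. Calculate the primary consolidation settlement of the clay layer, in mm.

S_c ≈ 112 mm

Mid-depth of clay below the ground surface: z = 1.4 + 4.5/2 = 3.65 m.
Total vertical stress at mid-clay: σ_v = 18.1×1.4 + 17.9×2.25 = 65.615 kPa.
Pore pressure: u = 9.81×(3.65 − 0.36) = 32.275 kPa.
Initial effective stress: σ'_0 = σ_v − u = 65.615 − 32.275 = 33.34 kPa.
Final effective stress: σ'_f = 33.34 + 108 = 141.34 kPa.
σ'_f = 141.34 ≤ σ'_p = 243 kPa, so the clay remains overconsolidated and only the recompression index applies:
S_c = C_r·H/(1+e₀)·log₁₀(σ'_f/σ'_0) = 0.064×4.5/1.62×log₁₀(141.34/33.34)
    = 0.17778 × 0.6273 = 0.1115 m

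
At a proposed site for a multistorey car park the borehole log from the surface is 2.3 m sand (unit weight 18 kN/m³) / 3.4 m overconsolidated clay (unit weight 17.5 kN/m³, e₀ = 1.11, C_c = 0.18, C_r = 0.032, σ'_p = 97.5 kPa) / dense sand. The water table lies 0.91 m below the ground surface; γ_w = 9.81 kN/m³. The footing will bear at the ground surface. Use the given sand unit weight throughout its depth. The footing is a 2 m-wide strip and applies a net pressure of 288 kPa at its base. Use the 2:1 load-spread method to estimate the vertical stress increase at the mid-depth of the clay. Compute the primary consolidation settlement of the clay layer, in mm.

Mid-depth of clay below the ground surface: z = 2.3 + 3.4/2 = 4 m.
Total vertical stress at mid-clay: σ_v = 18×2.3 + 17.5×1.7 = 71.15 kPa.
Pore pressure: u = 9.81×(4 − 0.91) = 30.313 kPa.
Initial effective stress: σ'_0 = σ_v − u = 71.15 − 30.313 = 40.837 kPa.
Stress increase at mid-clay by the 2:1 spreading method:
Δσ = qB/(B+z) = 288×2/(2+4) = 96 kPa
Final effective stress: σ'_f = 40.837 + 96 = 136.84 kPa.
σ'_f = 136.84 > σ'_p = 97.5 kPa, so the stress path crosses the preconsolidation pressure — recompression up to σ'_p, then virgin compression beyond:
S_c = H/(1+e₀)·[C_r·log₁₀(σ'_p/σ'_0) + C_c·log₁₀(σ'_f/σ'_p)]
    = 3.4/2.11 × [0.032×log₁₀(97.5/40.837) + 0.18×log₁₀(136.84/97.5)]
    = 1.6114 × [0.012094 + 0.026498] = 0.06219 m

S_c ≈ 62.2 mm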